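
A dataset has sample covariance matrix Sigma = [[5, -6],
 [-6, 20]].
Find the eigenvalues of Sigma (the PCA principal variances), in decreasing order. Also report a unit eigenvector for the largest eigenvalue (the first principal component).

Step 1 — characteristic polynomial of 2×2 Sigma:
  det(Sigma - λI) = λ² - trace · λ + det = 0.
  trace = 5 + 20 = 25, det = 5·20 - (-6)² = 64.
Step 2 — discriminant:
  Δ = trace² - 4·det = 625 - 256 = 369.
Step 3 — eigenvalues:
  λ = (trace ± √Δ)/2 = (25 ± 19.2094)/2,
  λ_1 = 22.1047,  λ_2 = 2.8953.

Step 4 — unit eigenvector for λ_1: solve (Sigma - λ_1 I)v = 0. First row:
  (5 - 22.1047)·v_x + (-6)·v_y = 0, i.e. (-17.1047)·v_x + (-6)·v_y = 0,
  so v ∝ (b, λ_1 - a) = (-6, 17.1047); multiply by -1 so the first entry is positive: u = (6, -17.1047).
  ||u|| = √((6)² + (-17.1047)²) = √(328.5703) ≈ 18.1265,
  v_1 = u/||u|| ≈ (0.331, -0.9436) (||v_1|| = 1).

λ_1 = 22.1047,  λ_2 = 2.8953;  v_1 ≈ (0.331, -0.9436)


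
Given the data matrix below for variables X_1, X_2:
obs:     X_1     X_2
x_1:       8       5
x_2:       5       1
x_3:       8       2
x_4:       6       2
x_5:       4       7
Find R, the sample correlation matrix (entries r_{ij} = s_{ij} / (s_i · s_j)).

Step 1 — column means:
  mean(X_1) = (8 + 5 + 8 + 6 + 4) / 5 = 31/5 = 6.2
  mean(X_2) = (5 + 1 + 2 + 2 + 7) / 5 = 17/5 = 3.4

Step 2 — sample variances and covariances s[i,j] = (1/(n-1)) · Σ_k (x_{k,i} - mean_i) · (x_{k,j} - mean_j), with n-1 = 4:
  s[X_1,X_1] = ((1.8)·(1.8) + (-1.2)·(-1.2) + (1.8)·(1.8) + (-0.2)·(-0.2) + (-2.2)·(-2.2)) / 4 = 12.8/4 = 3.2
  s[X_1,X_2] = ((1.8)·(1.6) + (-1.2)·(-2.4) + (1.8)·(-1.4) + (-0.2)·(-1.4) + (-2.2)·(3.6)) / 4 = -4.4/4 = -1.1
  s[X_2,X_2] = ((1.6)·(1.6) + (-2.4)·(-2.4) + (-1.4)·(-1.4) + (-1.4)·(-1.4) + (3.6)·(3.6)) / 4 = 25.2/4 = 6.3
  Sample standard deviations s_i = √(s[i,i]):
  s(X_1) = √(3.2) = 1.7889
  s(X_2) = √(6.3) = 2.51

Step 3 — r_{ij} = s_{ij} / (s_i · s_j):
  r[X_1,X_1] = 1 (diagonal).
  r[X_1,X_2] = -1.1 / (1.7889 · 2.51) = -1.1 / 4.49 = -0.245
  r[X_2,X_2] = 1 (diagonal).

R is symmetric with unit diagonal. Assembling:

R = [[1, -0.245],
 [-0.245, 1]]


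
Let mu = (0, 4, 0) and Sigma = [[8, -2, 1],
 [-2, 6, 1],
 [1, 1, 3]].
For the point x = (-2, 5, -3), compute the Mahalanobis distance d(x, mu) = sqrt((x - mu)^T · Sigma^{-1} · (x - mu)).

Step 1 — centre the observation: (x - mu) = (-2, 1, -3).

Step 2 — invert Sigma (cofactor / det for 3×3, or solve directly):
  Sigma^{-1} = [[0.1491, 0.0614, -0.0702],
 [0.0614, 0.2018, -0.0877],
 [-0.0702, -0.0877, 0.386]].

Step 3 — form the quadratic (x - mu)^T · Sigma^{-1} · (x - mu):
  Sigma^{-1} · (x - mu) = (-0.0263, 0.3421, -1.1053).
  (x - mu)^T · [Sigma^{-1} · (x - mu)] = (-2)·(-0.0263) + (1)·(0.3421) + (-3)·(-1.1053) = 3.7105.

Step 4 — take square root: d = √(3.7105) ≈ 1.9263.

d(x, mu) = √(3.7105) ≈ 1.9263


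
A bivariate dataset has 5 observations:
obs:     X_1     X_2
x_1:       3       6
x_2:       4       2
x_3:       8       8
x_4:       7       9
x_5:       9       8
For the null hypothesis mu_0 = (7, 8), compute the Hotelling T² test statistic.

Step 1 — sample mean vector:
  mean(X_1) = (3 + 4 + 8 + 7 + 9) / 5 = 31/5 = 6.2
  mean(X_2) = (6 + 2 + 8 + 9 + 8) / 5 = 33/5 = 6.6
  x̄ = (6.2, 6.6),  deviation x̄ - mu_0 = (6.2, 6.6) - (7, 8) = (-0.8, -1.4).

Step 2 — sample covariance matrix, S[i,j] = (1/(n-1)) · Σ_k (x_{k,i} - mean_i) · (x_{k,j} - mean_j), divisor n-1 = 4:
  S[X_1,X_1] = ((-3.2)·(-3.2) + (-2.2)·(-2.2) + (1.8)·(1.8) + (0.8)·(0.8) + (2.8)·(2.8)) / 4 = 26.8/4 = 6.7
  S[X_1,X_2] = ((-3.2)·(-0.6) + (-2.2)·(-4.6) + (1.8)·(1.4) + (0.8)·(2.4) + (2.8)·(1.4)) / 4 = 20.4/4 = 5.1
  S[X_2,X_2] = ((-0.6)·(-0.6) + (-4.6)·(-4.6) + (1.4)·(1.4) + (2.4)·(2.4) + (1.4)·(1.4)) / 4 = 31.2/4 = 7.8
  S = [[6.7, 5.1],
 [5.1, 7.8]].

Step 3 — invert S. det(S) = 6.7·7.8 - (5.1)² = 26.25.
  S^{-1} = (1/det) · [[d, -b], [-b, a]] = [[0.2971, -0.1943],
 [-0.1943, 0.2552]].

Step 4 — quadratic form (x̄ - mu_0)^T · S^{-1} · (x̄ - mu_0):
  S^{-1} · (x̄ - mu_0) = (0.0343, -0.2019),
  (x̄ - mu_0)^T · [...] = (-0.8)·(0.0343) + (-1.4)·(-0.2019) = 0.2552.

Step 5 — scale by n: T² = 5 · 0.2552 = 1.2762.

T² ≈ 1.2762


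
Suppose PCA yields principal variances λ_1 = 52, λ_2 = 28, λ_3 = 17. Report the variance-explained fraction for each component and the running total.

Step 1 — total variance = trace(Sigma) = Σ λ_i = 52 + 28 + 17 = 97.

Step 2 — fraction explained by component i = λ_i / Σ λ:
  PC1: 52/97 = 0.5361
  PC2: 28/97 = 0.2887
  PC3: 17/97 = 0.1753

Step 3 — cumulative fraction after k components = (λ_1 + ... + λ_k) / Σ λ:
  k = 1: 52/97 = 0.5361
  k = 2: (52 + 28)/97 = 80/97 = 0.8247
  k = 3: (52 + 28 + 17)/97 = 97/97 = 1

Summary (fraction, with percent):

explained: PC1 0.5361 (53.61%), PC2 0.2887 (28.87%), PC3 0.1753 (17.53%);  cumulative: 0.5361, 0.8247, 1


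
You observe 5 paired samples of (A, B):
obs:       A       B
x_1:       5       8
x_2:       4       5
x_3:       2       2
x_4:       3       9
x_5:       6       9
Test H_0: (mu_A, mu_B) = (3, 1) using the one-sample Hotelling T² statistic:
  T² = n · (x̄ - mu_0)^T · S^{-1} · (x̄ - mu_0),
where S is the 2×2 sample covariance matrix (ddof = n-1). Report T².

Step 1 — sample mean vector:
  mean(A) = (5 + 4 + 2 + 3 + 6) / 5 = 20/5 = 4
  mean(B) = (8 + 5 + 2 + 9 + 9) / 5 = 33/5 = 6.6
  x̄ = (4, 6.6),  deviation x̄ - mu_0 = (4, 6.6) - (3, 1) = (1, 5.6).

Step 2 — sample covariance matrix, S[i,j] = (1/(n-1)) · Σ_k (x_{k,i} - mean_i) · (x_{k,j} - mean_j), divisor n-1 = 4:
  S[A,A] = ((1)·(1) + (0)·(0) + (-2)·(-2) + (-1)·(-1) + (2)·(2)) / 4 = 10/4 = 2.5
  S[A,B] = ((1)·(1.4) + (0)·(-1.6) + (-2)·(-4.6) + (-1)·(2.4) + (2)·(2.4)) / 4 = 13/4 = 3.25
  S[B,B] = ((1.4)·(1.4) + (-1.6)·(-1.6) + (-4.6)·(-4.6) + (2.4)·(2.4) + (2.4)·(2.4)) / 4 = 37.2/4 = 9.3
  S = [[2.5, 3.25],
 [3.25, 9.3]].

Step 3 — invert S. det(S) = 2.5·9.3 - (3.25)² = 12.6875.
  S^{-1} = (1/det) · [[d, -b], [-b, a]] = [[0.733, -0.2562],
 [-0.2562, 0.197]].

Step 4 — quadratic form (x̄ - mu_0)^T · S^{-1} · (x̄ - mu_0):
  S^{-1} · (x̄ - mu_0) = (-0.7015, 0.8473),
  (x̄ - mu_0)^T · [...] = (1)·(-0.7015) + (5.6)·(0.8473) = 4.0433.

Step 5 — scale by n: T² = 5 · 4.0433 = 20.2167.

T² ≈ 20.2167


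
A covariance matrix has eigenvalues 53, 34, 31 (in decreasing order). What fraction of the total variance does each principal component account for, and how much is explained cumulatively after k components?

Step 1 — total variance = trace(Sigma) = Σ λ_i = 53 + 34 + 31 = 118.

Step 2 — fraction explained by component i = λ_i / Σ λ:
  PC1: 53/118 = 0.4492
  PC2: 34/118 = 0.2881
  PC3: 31/118 = 0.2627

Step 3 — cumulative fraction after k components = (λ_1 + ... + λ_k) / Σ λ:
  k = 1: 53/118 = 0.4492
  k = 2: (53 + 34)/118 = 87/118 = 0.7373
  k = 3: (53 + 34 + 31)/118 = 118/118 = 1

Summary (fraction, with percent):

explained: PC1 0.4492 (44.92%), PC2 0.2881 (28.81%), PC3 0.2627 (26.27%);  cumulative: 0.4492, 0.7373, 1


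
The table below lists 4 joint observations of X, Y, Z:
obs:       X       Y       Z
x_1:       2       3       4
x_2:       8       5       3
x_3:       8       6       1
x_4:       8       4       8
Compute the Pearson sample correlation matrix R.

Step 1 — column means:
  mean(X) = (2 + 8 + 8 + 8) / 4 = 26/4 = 6.5
  mean(Y) = (3 + 5 + 6 + 4) / 4 = 18/4 = 4.5
  mean(Z) = (4 + 3 + 1 + 8) / 4 = 16/4 = 4

Step 2 — sample variances and covariances s[i,j] = (1/(n-1)) · Σ_k (x_{k,i} - mean_i) · (x_{k,j} - mean_j), with n-1 = 3:
  s[X,X] = ((-4.5)·(-4.5) + (1.5)·(1.5) + (1.5)·(1.5) + (1.5)·(1.5)) / 3 = 27/3 = 9
  s[X,Y] = ((-4.5)·(-1.5) + (1.5)·(0.5) + (1.5)·(1.5) + (1.5)·(-0.5)) / 3 = 9/3 = 3
  s[X,Z] = ((-4.5)·(0) + (1.5)·(-1) + (1.5)·(-3) + (1.5)·(4)) / 3 = 0/3 = 0
  s[Y,Y] = ((-1.5)·(-1.5) + (0.5)·(0.5) + (1.5)·(1.5) + (-0.5)·(-0.5)) / 3 = 5/3 = 1.6667
  s[Y,Z] = ((-1.5)·(0) + (0.5)·(-1) + (1.5)·(-3) + (-0.5)·(4)) / 3 = -7/3 = -2.3333
  s[Z,Z] = ((0)·(0) + (-1)·(-1) + (-3)·(-3) + (4)·(4)) / 3 = 26/3 = 8.6667
  Sample standard deviations s_i = √(s[i,i]):
  s(X) = √(9) = 3
  s(Y) = √(1.6667) = 1.291
  s(Z) = √(8.6667) = 2.9439

Step 3 — r_{ij} = s_{ij} / (s_i · s_j):
  r[X,X] = 1 (diagonal).
  r[X,Y] = 3 / (3 · 1.291) = 3 / 3.873 = 0.7746
  r[X,Z] = 0 / (3 · 2.9439) = 0 / 8.8318 = 0
  r[Y,Y] = 1 (diagonal).
  r[Y,Z] = -2.3333 / (1.291 · 2.9439) = -2.3333 / 3.8006 = -0.6139
  r[Z,Z] = 1 (diagonal).

R is symmetric with unit diagonal. Assembling:

R = [[1, 0.7746, 0],
 [0.7746, 1, -0.6139],
 [0, -0.6139, 1]]


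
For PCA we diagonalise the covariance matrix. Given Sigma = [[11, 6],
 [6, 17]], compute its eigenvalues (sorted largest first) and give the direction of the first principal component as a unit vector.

Step 1 — characteristic polynomial of 2×2 Sigma:
  det(Sigma - λI) = λ² - trace · λ + det = 0.
  trace = 11 + 17 = 28, det = 11·17 - (6)² = 151.
Step 2 — discriminant:
  Δ = trace² - 4·det = 784 - 604 = 180.
Step 3 — eigenvalues:
  λ = (trace ± √Δ)/2 = (28 ± 13.4164)/2,
  λ_1 = 20.7082,  λ_2 = 7.2918.

Step 4 — unit eigenvector for λ_1: solve (Sigma - λ_1 I)v = 0. First row:
  (11 - 20.7082)·v_x + (6)·v_y = 0, i.e. (-9.7082)·v_x + (6)·v_y = 0,
  so v ∝ (b, λ_1 - a) = (6, 9.7082) = u.
  ||u|| = √((6)² + (9.7082)²) = √(130.2492) ≈ 11.4127,
  v_1 = u/||u|| ≈ (0.5257, 0.8507) (||v_1|| = 1).

λ_1 = 20.7082,  λ_2 = 7.2918;  v_1 ≈ (0.5257, 0.8507)


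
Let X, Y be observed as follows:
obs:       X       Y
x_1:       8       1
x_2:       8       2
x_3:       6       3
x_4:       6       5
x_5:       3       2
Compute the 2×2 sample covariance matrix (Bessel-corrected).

Step 1 — column means:
  mean(X) = (8 + 8 + 6 + 6 + 3) / 5 = 31/5 = 6.2
  mean(Y) = (1 + 2 + 3 + 5 + 2) / 5 = 13/5 = 2.6

Step 2 — sample covariance S[i,j] = (1/(n-1)) · Σ_k (x_{k,i} - mean_i) · (x_{k,j} - mean_j), with n-1 = 4.
  S[X,X] = ((1.8)·(1.8) + (1.8)·(1.8) + (-0.2)·(-0.2) + (-0.2)·(-0.2) + (-3.2)·(-3.2)) / 4 = 16.8/4 = 4.2
  S[X,Y] = ((1.8)·(-1.6) + (1.8)·(-0.6) + (-0.2)·(0.4) + (-0.2)·(2.4) + (-3.2)·(-0.6)) / 4 = -2.6/4 = -0.65
  S[Y,Y] = ((-1.6)·(-1.6) + (-0.6)·(-0.6) + (0.4)·(0.4) + (2.4)·(2.4) + (-0.6)·(-0.6)) / 4 = 9.2/4 = 2.3

S is symmetric (S[j,i] = S[i,j]). Assembling:

S = [[4.2, -0.65],
 [-0.65, 2.3]]


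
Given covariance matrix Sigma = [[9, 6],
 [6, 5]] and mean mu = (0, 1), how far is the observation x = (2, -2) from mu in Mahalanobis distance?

Step 1 — centre the observation: (x - mu) = (2, -3).

Step 2 — invert Sigma. det(Sigma) = 9·5 - (6)² = 9.
  Sigma^{-1} = (1/det) · [[d, -b], [-b, a]] = [[0.5556, -0.6667],
 [-0.6667, 1]].

Step 3 — form the quadratic (x - mu)^T · Sigma^{-1} · (x - mu):
  Sigma^{-1} · (x - mu) = (3.1111, -4.3333).
  (x - mu)^T · [Sigma^{-1} · (x - mu)] = (2)·(3.1111) + (-3)·(-4.3333) = 19.2222.

Step 4 — take square root: d = √(19.2222) ≈ 4.3843.

d(x, mu) = √(19.2222) ≈ 4.3843


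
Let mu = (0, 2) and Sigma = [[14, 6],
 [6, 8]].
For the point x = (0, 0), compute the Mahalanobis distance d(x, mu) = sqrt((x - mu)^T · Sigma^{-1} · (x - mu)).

Step 1 — centre the observation: (x - mu) = (0, -2).

Step 2 — invert Sigma. det(Sigma) = 14·8 - (6)² = 76.
  Sigma^{-1} = (1/det) · [[d, -b], [-b, a]] = [[0.1053, -0.0789],
 [-0.0789, 0.1842]].

Step 3 — form the quadratic (x - mu)^T · Sigma^{-1} · (x - mu):
  Sigma^{-1} · (x - mu) = (0.1579, -0.3684).
  (x - mu)^T · [Sigma^{-1} · (x - mu)] = (0)·(0.1579) + (-2)·(-0.3684) = 0.7368.

Step 4 — take square root: d = √(0.7368) ≈ 0.8584.

d(x, mu) = √(0.7368) ≈ 0.8584


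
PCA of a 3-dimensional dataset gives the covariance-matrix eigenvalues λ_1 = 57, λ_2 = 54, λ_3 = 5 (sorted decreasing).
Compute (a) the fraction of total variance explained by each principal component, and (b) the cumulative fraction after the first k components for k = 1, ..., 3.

Step 1 — total variance = trace(Sigma) = Σ λ_i = 57 + 54 + 5 = 116.

Step 2 — fraction explained by component i = λ_i / Σ λ:
  PC1: 57/116 = 0.4914
  PC2: 54/116 = 0.4655
  PC3: 5/116 = 0.0431

Step 3 — cumulative fraction after k components = (λ_1 + ... + λ_k) / Σ λ:
  k = 1: 57/116 = 0.4914
  k = 2: (57 + 54)/116 = 111/116 = 0.9569
  k = 3: (57 + 54 + 5)/116 = 116/116 = 1

Summary (fraction, with percent):

explained: PC1 0.4914 (49.14%), PC2 0.4655 (46.55%), PC3 0.0431 (4.31%);  cumulative: 0.4914, 0.9569, 1


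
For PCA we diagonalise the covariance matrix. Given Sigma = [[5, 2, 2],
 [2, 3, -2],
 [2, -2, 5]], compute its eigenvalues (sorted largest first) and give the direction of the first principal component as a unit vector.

Step 1 — characteristic polynomial p(λ) = det(λI - Sigma) = λ³ - tr·λ² + c_1·λ - det, where tr = trace, c_1 = sum of the principal 2×2 minors, det = det(Sigma):
  tr = 5 + 3 + 5 = 13,
  c_1 = (5·3 - (2)²) + (5·5 - (2)²) + (3·5 - (-2)²) = 11 + 21 + 11 = 43,
  det = 5·(3·5 - (-2)²) - (2)·((2)·5 - (-2)·(2)) + (2)·((2)·(-2) - 3·(2)) = 5·(11) - (2)·(14) + (2)·(-10) = 7.
  So p(λ) = λ³ - 13λ² + 43λ - 7.
Step 2 — look for an integer root (rational root theorem: any rational root is an integer divisor of 7). Testing λ = 7:
  p(7) = 343 - 637 + 301 - 7 = 0  ✓
  Dividing out (λ - 7): p(λ) = (λ - 7)(λ² - 6λ + 1).
Step 3 — remaining eigenvalues from the quadratic λ² - 6λ + 1 = 0:
  Δ = 6² - 4·1 = 36 - 4 = 32,  λ = (6 ± √32)/2 = (6 ± 5.6569)/2 ≈ 5.8284 or 0.1716.
  Sorted: λ_1 = 7,  λ_2 = 5.8284,  λ_3 = 0.1716  (check: sum = 13 = tr ✓).

Step 4 — unit eigenvector for λ_1 = 7: v spans the null space of (Sigma - λ_1 I), whose rows are
  r_1 = (-2, 2, 2),  r_2 = (2, -4, -2),  r_3 = (2, -2, -2).
  v is orthogonal to every row, so take v ∝ r_1 × r_2 = ((2)·(-2) - (2)·(-4), (2)·(2) - (-2)·(-2), (-2)·(-4) - (2)·(2)) = (4, 0, 4).
  Rescale (divide by 4): u = (1, 0, 1).
  ||u|| = √((1)² + (0)² + (1)²) = √(2) ≈ 1.4142,  v_1 = u/||u|| ≈ (0.7071, 0, 0.7071) (||v_1|| = 1).

λ_1 = 7,  λ_2 = 5.8284,  λ_3 = 0.1716;  v_1 ≈ (0.7071, 0, 0.7071)


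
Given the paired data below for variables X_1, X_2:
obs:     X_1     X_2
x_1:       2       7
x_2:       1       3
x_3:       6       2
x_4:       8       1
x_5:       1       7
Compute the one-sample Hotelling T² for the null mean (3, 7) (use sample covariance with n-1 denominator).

Step 1 — sample mean vector:
  mean(X_1) = (2 + 1 + 6 + 8 + 1) / 5 = 18/5 = 3.6
  mean(X_2) = (7 + 3 + 2 + 1 + 7) / 5 = 20/5 = 4
  x̄ = (3.6, 4),  deviation x̄ - mu_0 = (3.6, 4) - (3, 7) = (0.6, -3).

Step 2 — sample covariance matrix, S[i,j] = (1/(n-1)) · Σ_k (x_{k,i} - mean_i) · (x_{k,j} - mean_j), divisor n-1 = 4:
  S[X_1,X_1] = ((-1.6)·(-1.6) + (-2.6)·(-2.6) + (2.4)·(2.4) + (4.4)·(4.4) + (-2.6)·(-2.6)) / 4 = 41.2/4 = 10.3
  S[X_1,X_2] = ((-1.6)·(3) + (-2.6)·(-1) + (2.4)·(-2) + (4.4)·(-3) + (-2.6)·(3)) / 4 = -28/4 = -7
  S[X_2,X_2] = ((3)·(3) + (-1)·(-1) + (-2)·(-2) + (-3)·(-3) + (3)·(3)) / 4 = 32/4 = 8
  S = [[10.3, -7],
 [-7, 8]].

Step 3 — invert S. det(S) = 10.3·8 - (-7)² = 33.4.
  S^{-1} = (1/det) · [[d, -b], [-b, a]] = [[0.2395, 0.2096],
 [0.2096, 0.3084]].

Step 4 — quadratic form (x̄ - mu_0)^T · S^{-1} · (x̄ - mu_0):
  S^{-1} · (x̄ - mu_0) = (-0.485, -0.7994),
  (x̄ - mu_0)^T · [...] = (0.6)·(-0.485) + (-3)·(-0.7994) = 2.1072.

Step 5 — scale by n: T² = 5 · 2.1072 = 10.5359.

T² ≈ 10.5359


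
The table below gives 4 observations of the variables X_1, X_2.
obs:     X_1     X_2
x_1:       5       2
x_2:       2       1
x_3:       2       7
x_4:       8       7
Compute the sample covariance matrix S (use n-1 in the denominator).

Step 1 — column means:
  mean(X_1) = (5 + 2 + 2 + 8) / 4 = 17/4 = 4.25
  mean(X_2) = (2 + 1 + 7 + 7) / 4 = 17/4 = 4.25

Step 2 — sample covariance S[i,j] = (1/(n-1)) · Σ_k (x_{k,i} - mean_i) · (x_{k,j} - mean_j), with n-1 = 3.
  S[X_1,X_1] = ((0.75)·(0.75) + (-2.25)·(-2.25) + (-2.25)·(-2.25) + (3.75)·(3.75)) / 3 = 24.75/3 = 8.25
  S[X_1,X_2] = ((0.75)·(-2.25) + (-2.25)·(-3.25) + (-2.25)·(2.75) + (3.75)·(2.75)) / 3 = 9.75/3 = 3.25
  S[X_2,X_2] = ((-2.25)·(-2.25) + (-3.25)·(-3.25) + (2.75)·(2.75) + (2.75)·(2.75)) / 3 = 30.75/3 = 10.25

S is symmetric (S[j,i] = S[i,j]). Assembling:

S = [[8.25, 3.25],
 [3.25, 10.25]]


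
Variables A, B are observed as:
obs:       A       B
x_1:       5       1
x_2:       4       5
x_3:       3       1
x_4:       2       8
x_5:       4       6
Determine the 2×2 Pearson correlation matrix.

Step 1 — column means:
  mean(A) = (5 + 4 + 3 + 2 + 4) / 5 = 18/5 = 3.6
  mean(B) = (1 + 5 + 1 + 8 + 6) / 5 = 21/5 = 4.2

Step 2 — sample variances and covariances s[i,j] = (1/(n-1)) · Σ_k (x_{k,i} - mean_i) · (x_{k,j} - mean_j), with n-1 = 4:
  s[A,A] = ((1.4)·(1.4) + (0.4)·(0.4) + (-0.6)·(-0.6) + (-1.6)·(-1.6) + (0.4)·(0.4)) / 4 = 5.2/4 = 1.3
  s[A,B] = ((1.4)·(-3.2) + (0.4)·(0.8) + (-0.6)·(-3.2) + (-1.6)·(3.8) + (0.4)·(1.8)) / 4 = -7.6/4 = -1.9
  s[B,B] = ((-3.2)·(-3.2) + (0.8)·(0.8) + (-3.2)·(-3.2) + (3.8)·(3.8) + (1.8)·(1.8)) / 4 = 38.8/4 = 9.7
  Sample standard deviations s_i = √(s[i,i]):
  s(A) = √(1.3) = 1.1402
  s(B) = √(9.7) = 3.1145

Step 3 — r_{ij} = s_{ij} / (s_i · s_j):
  r[A,A] = 1 (diagonal).
  r[A,B] = -1.9 / (1.1402 · 3.1145) = -1.9 / 3.5511 = -0.5351
  r[B,B] = 1 (diagonal).

R is symmetric with unit diagonal. Assembling:

R = [[1, -0.5351],
 [-0.5351, 1]]


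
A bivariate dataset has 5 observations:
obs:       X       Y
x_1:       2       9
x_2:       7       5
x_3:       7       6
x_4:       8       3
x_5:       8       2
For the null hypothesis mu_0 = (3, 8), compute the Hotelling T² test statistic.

Step 1 — sample mean vector:
  mean(X) = (2 + 7 + 7 + 8 + 8) / 5 = 32/5 = 6.4
  mean(Y) = (9 + 5 + 6 + 3 + 2) / 5 = 25/5 = 5
  x̄ = (6.4, 5),  deviation x̄ - mu_0 = (6.4, 5) - (3, 8) = (3.4, -3).

Step 2 — sample covariance matrix, S[i,j] = (1/(n-1)) · Σ_k (x_{k,i} - mean_i) · (x_{k,j} - mean_j), divisor n-1 = 4:
  S[X,X] = ((-4.4)·(-4.4) + (0.6)·(0.6) + (0.6)·(0.6) + (1.6)·(1.6) + (1.6)·(1.6)) / 4 = 25.2/4 = 6.3
  S[X,Y] = ((-4.4)·(4) + (0.6)·(0) + (0.6)·(1) + (1.6)·(-2) + (1.6)·(-3)) / 4 = -25/4 = -6.25
  S[Y,Y] = ((4)·(4) + (0)·(0) + (1)·(1) + (-2)·(-2) + (-3)·(-3)) / 4 = 30/4 = 7.5
  S = [[6.3, -6.25],
 [-6.25, 7.5]].

Step 3 — invert S. det(S) = 6.3·7.5 - (-6.25)² = 8.1875.
  S^{-1} = (1/det) · [[d, -b], [-b, a]] = [[0.916, 0.7634],
 [0.7634, 0.7695]].

Step 4 — quadratic form (x̄ - mu_0)^T · S^{-1} · (x̄ - mu_0):
  S^{-1} · (x̄ - mu_0) = (0.8244, 0.287),
  (x̄ - mu_0)^T · [...] = (3.4)·(0.8244) + (-3)·(0.287) = 1.942.

Step 5 — scale by n: T² = 5 · 1.942 = 9.7099.

T² ≈ 9.7099


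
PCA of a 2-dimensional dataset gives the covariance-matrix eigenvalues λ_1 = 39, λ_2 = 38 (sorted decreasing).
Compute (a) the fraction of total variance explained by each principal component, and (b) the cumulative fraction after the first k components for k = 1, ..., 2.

Step 1 — total variance = trace(Sigma) = Σ λ_i = 39 + 38 = 77.

Step 2 — fraction explained by component i = λ_i / Σ λ:
  PC1: 39/77 = 0.5065
  PC2: 38/77 = 0.4935

Step 3 — cumulative fraction after k components = (λ_1 + ... + λ_k) / Σ λ:
  k = 1: 39/77 = 0.5065
  k = 2: (39 + 38)/77 = 77/77 = 1

Summary (fraction, with percent):

explained: PC1 0.5065 (50.65%), PC2 0.4935 (49.35%);  cumulative: 0.5065, 1


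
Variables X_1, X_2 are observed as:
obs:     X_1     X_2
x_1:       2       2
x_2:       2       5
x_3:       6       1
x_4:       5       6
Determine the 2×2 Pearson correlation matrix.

Step 1 — column means:
  mean(X_1) = (2 + 2 + 6 + 5) / 4 = 15/4 = 3.75
  mean(X_2) = (2 + 5 + 1 + 6) / 4 = 14/4 = 3.5

Step 2 — sample variances and covariances s[i,j] = (1/(n-1)) · Σ_k (x_{k,i} - mean_i) · (x_{k,j} - mean_j), with n-1 = 3:
  s[X_1,X_1] = ((-1.75)·(-1.75) + (-1.75)·(-1.75) + (2.25)·(2.25) + (1.25)·(1.25)) / 3 = 12.75/3 = 4.25
  s[X_1,X_2] = ((-1.75)·(-1.5) + (-1.75)·(1.5) + (2.25)·(-2.5) + (1.25)·(2.5)) / 3 = -2.5/3 = -0.8333
  s[X_2,X_2] = ((-1.5)·(-1.5) + (1.5)·(1.5) + (-2.5)·(-2.5) + (2.5)·(2.5)) / 3 = 17/3 = 5.6667
  Sample standard deviations s_i = √(s[i,i]):
  s(X_1) = √(4.25) = 2.0616
  s(X_2) = √(5.6667) = 2.3805

Step 3 — r_{ij} = s_{ij} / (s_i · s_j):
  r[X_1,X_1] = 1 (diagonal).
  r[X_1,X_2] = -0.8333 / (2.0616 · 2.3805) = -0.8333 / 4.9075 = -0.1698
  r[X_2,X_2] = 1 (diagonal).

R is symmetric with unit diagonal. Assembling:

R = [[1, -0.1698],
 [-0.1698, 1]]


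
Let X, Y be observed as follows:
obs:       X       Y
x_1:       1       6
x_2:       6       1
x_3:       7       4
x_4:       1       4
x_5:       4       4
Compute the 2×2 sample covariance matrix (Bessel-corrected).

Step 1 — column means:
  mean(X) = (1 + 6 + 7 + 1 + 4) / 5 = 19/5 = 3.8
  mean(Y) = (6 + 1 + 4 + 4 + 4) / 5 = 19/5 = 3.8

Step 2 — sample covariance S[i,j] = (1/(n-1)) · Σ_k (x_{k,i} - mean_i) · (x_{k,j} - mean_j), with n-1 = 4.
  S[X,X] = ((-2.8)·(-2.8) + (2.2)·(2.2) + (3.2)·(3.2) + (-2.8)·(-2.8) + (0.2)·(0.2)) / 4 = 30.8/4 = 7.7
  S[X,Y] = ((-2.8)·(2.2) + (2.2)·(-2.8) + (3.2)·(0.2) + (-2.8)·(0.2) + (0.2)·(0.2)) / 4 = -12.2/4 = -3.05
  S[Y,Y] = ((2.2)·(2.2) + (-2.8)·(-2.8) + (0.2)·(0.2) + (0.2)·(0.2) + (0.2)·(0.2)) / 4 = 12.8/4 = 3.2

S is symmetric (S[j,i] = S[i,j]). Assembling:

S = [[7.7, -3.05],
 [-3.05, 3.2]]


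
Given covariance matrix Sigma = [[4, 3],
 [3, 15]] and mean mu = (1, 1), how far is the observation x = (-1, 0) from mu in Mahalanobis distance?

Step 1 — centre the observation: (x - mu) = (-2, -1).

Step 2 — invert Sigma. det(Sigma) = 4·15 - (3)² = 51.
  Sigma^{-1} = (1/det) · [[d, -b], [-b, a]] = [[0.2941, -0.0588],
 [-0.0588, 0.0784]].

Step 3 — form the quadratic (x - mu)^T · Sigma^{-1} · (x - mu):
  Sigma^{-1} · (x - mu) = (-0.5294, 0.0392).
  (x - mu)^T · [Sigma^{-1} · (x - mu)] = (-2)·(-0.5294) + (-1)·(0.0392) = 1.0196.

Step 4 — take square root: d = √(1.0196) ≈ 1.0098.

d(x, mu) = √(1.0196) ≈ 1.0098


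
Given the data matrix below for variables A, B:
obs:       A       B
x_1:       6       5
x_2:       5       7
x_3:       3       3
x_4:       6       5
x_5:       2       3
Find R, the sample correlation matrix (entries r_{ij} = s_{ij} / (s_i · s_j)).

Step 1 — column means:
  mean(A) = (6 + 5 + 3 + 6 + 2) / 5 = 22/5 = 4.4
  mean(B) = (5 + 7 + 3 + 5 + 3) / 5 = 23/5 = 4.6

Step 2 — sample variances and covariances s[i,j] = (1/(n-1)) · Σ_k (x_{k,i} - mean_i) · (x_{k,j} - mean_j), with n-1 = 4:
  s[A,A] = ((1.6)·(1.6) + (0.6)·(0.6) + (-1.4)·(-1.4) + (1.6)·(1.6) + (-2.4)·(-2.4)) / 4 = 13.2/4 = 3.3
  s[A,B] = ((1.6)·(0.4) + (0.6)·(2.4) + (-1.4)·(-1.6) + (1.6)·(0.4) + (-2.4)·(-1.6)) / 4 = 8.8/4 = 2.2
  s[B,B] = ((0.4)·(0.4) + (2.4)·(2.4) + (-1.6)·(-1.6) + (0.4)·(0.4) + (-1.6)·(-1.6)) / 4 = 11.2/4 = 2.8
  Sample standard deviations s_i = √(s[i,i]):
  s(A) = √(3.3) = 1.8166
  s(B) = √(2.8) = 1.6733

Step 3 — r_{ij} = s_{ij} / (s_i · s_j):
  r[A,A] = 1 (diagonal).
  r[A,B] = 2.2 / (1.8166 · 1.6733) = 2.2 / 3.0397 = 0.7237
  r[B,B] = 1 (diagonal).

R is symmetric with unit diagonal. Assembling:

R = [[1, 0.7237],
 [0.7237, 1]]


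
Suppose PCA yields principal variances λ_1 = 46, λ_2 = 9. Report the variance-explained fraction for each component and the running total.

Step 1 — total variance = trace(Sigma) = Σ λ_i = 46 + 9 = 55.

Step 2 — fraction explained by component i = λ_i / Σ λ:
  PC1: 46/55 = 0.8364
  PC2: 9/55 = 0.1636

Step 3 — cumulative fraction after k components = (λ_1 + ... + λ_k) / Σ λ:
  k = 1: 46/55 = 0.8364
  k = 2: (46 + 9)/55 = 55/55 = 1

Summary (fraction, with percent):

explained: PC1 0.8364 (83.64%), PC2 0.1636 (16.36%);  cumulative: 0.8364, 1


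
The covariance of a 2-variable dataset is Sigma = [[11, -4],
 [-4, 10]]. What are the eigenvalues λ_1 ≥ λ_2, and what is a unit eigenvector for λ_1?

Step 1 — characteristic polynomial of 2×2 Sigma:
  det(Sigma - λI) = λ² - trace · λ + det = 0.
  trace = 11 + 10 = 21, det = 11·10 - (-4)² = 94.
Step 2 — discriminant:
  Δ = trace² - 4·det = 441 - 376 = 65.
Step 3 — eigenvalues:
  λ = (trace ± √Δ)/2 = (21 ± 8.0623)/2,
  λ_1 = 14.5311,  λ_2 = 6.4689.

Step 4 — unit eigenvector for λ_1: solve (Sigma - λ_1 I)v = 0. First row:
  (11 - 14.5311)·v_x + (-4)·v_y = 0, i.e. (-3.5311)·v_x + (-4)·v_y = 0,
  so v ∝ (b, λ_1 - a) = (-4, 3.5311); multiply by -1 so the first entry is positive: u = (4, -3.5311).
  ||u|| = √((4)² + (-3.5311)²) = √(28.4689) ≈ 5.3356,
  v_1 = u/||u|| ≈ (0.7497, -0.6618) (||v_1|| = 1).

λ_1 = 14.5311,  λ_2 = 6.4689;  v_1 ≈ (0.7497, -0.6618)


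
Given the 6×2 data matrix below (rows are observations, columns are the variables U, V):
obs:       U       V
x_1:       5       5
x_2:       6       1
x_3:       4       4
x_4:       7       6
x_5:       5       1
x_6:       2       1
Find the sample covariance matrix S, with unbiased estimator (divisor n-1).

Step 1 — column means:
  mean(U) = (5 + 6 + 4 + 7 + 5 + 2) / 6 = 29/6 = 4.8333
  mean(V) = (5 + 1 + 4 + 6 + 1 + 1) / 6 = 18/6 = 3

Step 2 — sample covariance S[i,j] = (1/(n-1)) · Σ_k (x_{k,i} - mean_i) · (x_{k,j} - mean_j), with n-1 = 5.
  S[U,U] = ((0.1667)·(0.1667) + (1.1667)·(1.1667) + (-0.8333)·(-0.8333) + (2.1667)·(2.1667) + (0.1667)·(0.1667) + (-2.8333)·(-2.8333)) / 5 = 14.8333/5 = 2.9667
  S[U,V] = ((0.1667)·(2) + (1.1667)·(-2) + (-0.8333)·(1) + (2.1667)·(3) + (0.1667)·(-2) + (-2.8333)·(-2)) / 5 = 9/5 = 1.8
  S[V,V] = ((2)·(2) + (-2)·(-2) + (1)·(1) + (3)·(3) + (-2)·(-2) + (-2)·(-2)) / 5 = 26/5 = 5.2

S is symmetric (S[j,i] = S[i,j]). Assembling:

S = [[2.9667, 1.8],
 [1.8, 5.2]]


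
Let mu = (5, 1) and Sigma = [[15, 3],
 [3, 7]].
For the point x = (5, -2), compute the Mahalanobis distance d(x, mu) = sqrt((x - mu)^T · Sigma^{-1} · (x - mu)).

Step 1 — centre the observation: (x - mu) = (0, -3).

Step 2 — invert Sigma. det(Sigma) = 15·7 - (3)² = 96.
  Sigma^{-1} = (1/det) · [[d, -b], [-b, a]] = [[0.0729, -0.0312],
 [-0.0312, 0.1562]].

Step 3 — form the quadratic (x - mu)^T · Sigma^{-1} · (x - mu):
  Sigma^{-1} · (x - mu) = (0.0938, -0.4688).
  (x - mu)^T · [Sigma^{-1} · (x - mu)] = (0)·(0.0938) + (-3)·(-0.4688) = 1.4062.

Step 4 — take square root: d = √(1.4062) ≈ 1.1859.

d(x, mu) = √(1.4062) ≈ 1.1859


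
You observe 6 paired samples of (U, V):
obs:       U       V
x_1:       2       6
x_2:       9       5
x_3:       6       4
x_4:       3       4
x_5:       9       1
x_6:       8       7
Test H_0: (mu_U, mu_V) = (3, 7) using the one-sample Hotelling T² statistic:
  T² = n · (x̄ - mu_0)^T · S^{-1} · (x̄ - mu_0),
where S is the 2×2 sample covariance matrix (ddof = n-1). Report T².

Step 1 — sample mean vector:
  mean(U) = (2 + 9 + 6 + 3 + 9 + 8) / 6 = 37/6 = 6.1667
  mean(V) = (6 + 5 + 4 + 4 + 1 + 7) / 6 = 27/6 = 4.5
  x̄ = (6.1667, 4.5),  deviation x̄ - mu_0 = (6.1667, 4.5) - (3, 7) = (3.1667, -2.5).

Step 2 — sample covariance matrix, S[i,j] = (1/(n-1)) · Σ_k (x_{k,i} - mean_i) · (x_{k,j} - mean_j), divisor n-1 = 5:
  S[U,U] = ((-4.1667)·(-4.1667) + (2.8333)·(2.8333) + (-0.1667)·(-0.1667) + (-3.1667)·(-3.1667) + (2.8333)·(2.8333) + (1.8333)·(1.8333)) / 5 = 46.8333/5 = 9.3667
  S[U,V] = ((-4.1667)·(1.5) + (2.8333)·(0.5) + (-0.1667)·(-0.5) + (-3.1667)·(-0.5) + (2.8333)·(-3.5) + (1.8333)·(2.5)) / 5 = -8.5/5 = -1.7
  S[V,V] = ((1.5)·(1.5) + (0.5)·(0.5) + (-0.5)·(-0.5) + (-0.5)·(-0.5) + (-3.5)·(-3.5) + (2.5)·(2.5)) / 5 = 21.5/5 = 4.3
  S = [[9.3667, -1.7],
 [-1.7, 4.3]].

Step 3 — invert S. det(S) = 9.3667·4.3 - (-1.7)² = 37.3867.
  S^{-1} = (1/det) · [[d, -b], [-b, a]] = [[0.115, 0.0455],
 [0.0455, 0.2505]].

Step 4 — quadratic form (x̄ - mu_0)^T · S^{-1} · (x̄ - mu_0):
  S^{-1} · (x̄ - mu_0) = (0.2505, -0.4823),
  (x̄ - mu_0)^T · [...] = (3.1667)·(0.2505) + (-2.5)·(-0.4823) = 1.9992.

Step 5 — scale by n: T² = 6 · 1.9992 = 11.9954.

T² ≈ 11.9954


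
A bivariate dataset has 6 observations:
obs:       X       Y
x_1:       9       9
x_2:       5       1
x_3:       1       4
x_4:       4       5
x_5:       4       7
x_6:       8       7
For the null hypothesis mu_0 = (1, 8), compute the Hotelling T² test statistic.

Step 1 — sample mean vector:
  mean(X) = (9 + 5 + 1 + 4 + 4 + 8) / 6 = 31/6 = 5.1667
  mean(Y) = (9 + 1 + 4 + 5 + 7 + 7) / 6 = 33/6 = 5.5
  x̄ = (5.1667, 5.5),  deviation x̄ - mu_0 = (5.1667, 5.5) - (1, 8) = (4.1667, -2.5).

Step 2 — sample covariance matrix, S[i,j] = (1/(n-1)) · Σ_k (x_{k,i} - mean_i) · (x_{k,j} - mean_j), divisor n-1 = 5:
  S[X,X] = ((3.8333)·(3.8333) + (-0.1667)·(-0.1667) + (-4.1667)·(-4.1667) + (-1.1667)·(-1.1667) + (-1.1667)·(-1.1667) + (2.8333)·(2.8333)) / 5 = 42.8333/5 = 8.5667
  S[X,Y] = ((3.8333)·(3.5) + (-0.1667)·(-4.5) + (-4.1667)·(-1.5) + (-1.1667)·(-0.5) + (-1.1667)·(1.5) + (2.8333)·(1.5)) / 5 = 23.5/5 = 4.7
  S[Y,Y] = ((3.5)·(3.5) + (-4.5)·(-4.5) + (-1.5)·(-1.5) + (-0.5)·(-0.5) + (1.5)·(1.5) + (1.5)·(1.5)) / 5 = 39.5/5 = 7.9
  S = [[8.5667, 4.7],
 [4.7, 7.9]].

Step 3 — invert S. det(S) = 8.5667·7.9 - (4.7)² = 45.5867.
  S^{-1} = (1/det) · [[d, -b], [-b, a]] = [[0.1733, -0.1031],
 [-0.1031, 0.1879]].

Step 4 — quadratic form (x̄ - mu_0)^T · S^{-1} · (x̄ - mu_0):
  S^{-1} · (x̄ - mu_0) = (0.9798, -0.8994),
  (x̄ - mu_0)^T · [...] = (4.1667)·(0.9798) + (-2.5)·(-0.8994) = 6.331.

Step 5 — scale by n: T² = 6 · 6.331 = 37.9863.

T² ≈ 37.9863


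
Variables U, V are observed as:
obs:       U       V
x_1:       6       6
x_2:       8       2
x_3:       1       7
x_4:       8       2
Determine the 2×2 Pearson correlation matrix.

Step 1 — column means:
  mean(U) = (6 + 8 + 1 + 8) / 4 = 23/4 = 5.75
  mean(V) = (6 + 2 + 7 + 2) / 4 = 17/4 = 4.25

Step 2 — sample variances and covariances s[i,j] = (1/(n-1)) · Σ_k (x_{k,i} - mean_i) · (x_{k,j} - mean_j), with n-1 = 3:
  s[U,U] = ((0.25)·(0.25) + (2.25)·(2.25) + (-4.75)·(-4.75) + (2.25)·(2.25)) / 3 = 32.75/3 = 10.9167
  s[U,V] = ((0.25)·(1.75) + (2.25)·(-2.25) + (-4.75)·(2.75) + (2.25)·(-2.25)) / 3 = -22.75/3 = -7.5833
  s[V,V] = ((1.75)·(1.75) + (-2.25)·(-2.25) + (2.75)·(2.75) + (-2.25)·(-2.25)) / 3 = 20.75/3 = 6.9167
  Sample standard deviations s_i = √(s[i,i]):
  s(U) = √(10.9167) = 3.304
  s(V) = √(6.9167) = 2.63

Step 3 — r_{ij} = s_{ij} / (s_i · s_j):
  r[U,U] = 1 (diagonal).
  r[U,V] = -7.5833 / (3.304 · 2.63) = -7.5833 / 8.6895 = -0.8727
  r[V,V] = 1 (diagonal).

R is symmetric with unit diagonal. Assembling:

R = [[1, -0.8727],
 [-0.8727, 1]]


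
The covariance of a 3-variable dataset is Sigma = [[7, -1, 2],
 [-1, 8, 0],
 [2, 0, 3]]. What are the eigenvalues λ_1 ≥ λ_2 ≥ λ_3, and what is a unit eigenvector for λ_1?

Step 1 — characteristic polynomial p(λ) = det(λI - Sigma) = λ³ - tr·λ² + c_1·λ - det, where tr = trace, c_1 = sum of the principal 2×2 minors, det = det(Sigma):
  tr = 7 + 8 + 3 = 18,
  c_1 = (7·8 - (-1)²) + (7·3 - (2)²) + (8·3 - (0)²) = 55 + 17 + 24 = 96,
  det = 7·(8·3 - (0)²) - (-1)·((-1)·3 - (0)·(2)) + (2)·((-1)·(0) - 8·(2)) = 7·(24) - (-1)·(-3) + (2)·(-16) = 133.
  So p(λ) = λ³ - 18λ² + 96λ - 133.
Step 2 — look for an integer root (rational root theorem: any rational root is an integer divisor of 133). Testing λ = 7:
  p(7) = 343 - 882 + 672 - 133 = 0  ✓
  Dividing out (λ - 7): p(λ) = (λ - 7)(λ² - 11λ + 19).
Step 3 — remaining eigenvalues from the quadratic λ² - 11λ + 19 = 0:
  Δ = 11² - 4·19 = 121 - 76 = 45,  λ = (11 ± √45)/2 = (11 ± 6.7082)/2 ≈ 8.8541 or 2.1459.
  Sorted: λ_1 = 8.8541,  λ_2 = 7,  λ_3 = 2.1459  (check: sum = 18 = tr ✓).

Step 4 — unit eigenvector for λ_1 ≈ 8.8541: v spans the null space of (Sigma - λ_1 I), whose rows are
  r_1 = (-1.8541, -1, 2),  r_2 = (-1, -0.8541, 0),  r_3 = (2, 0, -5.8541).
  v is orthogonal to every row, so take v ∝ r_1 × r_2 = ((-1)·(0) - (2)·(-0.8541), (2)·(-1) - (-1.8541)·(0), (-1.8541)·(-0.8541) - (-1)·(-1)) ≈ (1.7082, -2, 0.5836).
  Let u = (1.7082, -2, 0.5836).
  ||u|| = √((1.7082)² + (-2)² + (0.5836)²) = √(7.2585) ≈ 2.6942,  v_1 = u/||u|| ≈ (0.634, -0.7423, 0.2166) (||v_1|| = 1).

λ_1 = 8.8541,  λ_2 = 7,  λ_3 = 2.1459;  v_1 ≈ (0.634, -0.7423, 0.2166)


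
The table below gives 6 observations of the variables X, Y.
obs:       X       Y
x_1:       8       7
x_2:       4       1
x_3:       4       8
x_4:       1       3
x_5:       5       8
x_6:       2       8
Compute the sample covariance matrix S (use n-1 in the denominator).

Step 1 — column means:
  mean(X) = (8 + 4 + 4 + 1 + 5 + 2) / 6 = 24/6 = 4
  mean(Y) = (7 + 1 + 8 + 3 + 8 + 8) / 6 = 35/6 = 5.8333

Step 2 — sample covariance S[i,j] = (1/(n-1)) · Σ_k (x_{k,i} - mean_i) · (x_{k,j} - mean_j), with n-1 = 5.
  S[X,X] = ((4)·(4) + (0)·(0) + (0)·(0) + (-3)·(-3) + (1)·(1) + (-2)·(-2)) / 5 = 30/5 = 6
  S[X,Y] = ((4)·(1.1667) + (0)·(-4.8333) + (0)·(2.1667) + (-3)·(-2.8333) + (1)·(2.1667) + (-2)·(2.1667)) / 5 = 11/5 = 2.2
  S[Y,Y] = ((1.1667)·(1.1667) + (-4.8333)·(-4.8333) + (2.1667)·(2.1667) + (-2.8333)·(-2.8333) + (2.1667)·(2.1667) + (2.1667)·(2.1667)) / 5 = 46.8333/5 = 9.3667

S is symmetric (S[j,i] = S[i,j]). Assembling:

S = [[6, 2.2],
 [2.2, 9.3667]]


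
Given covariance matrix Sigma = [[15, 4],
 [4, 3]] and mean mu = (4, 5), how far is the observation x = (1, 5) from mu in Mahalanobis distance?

Step 1 — centre the observation: (x - mu) = (-3, 0).

Step 2 — invert Sigma. det(Sigma) = 15·3 - (4)² = 29.
  Sigma^{-1} = (1/det) · [[d, -b], [-b, a]] = [[0.1034, -0.1379],
 [-0.1379, 0.5172]].

Step 3 — form the quadratic (x - mu)^T · Sigma^{-1} · (x - mu):
  Sigma^{-1} · (x - mu) = (-0.3103, 0.4138).
  (x - mu)^T · [Sigma^{-1} · (x - mu)] = (-3)·(-0.3103) + (0)·(0.4138) = 0.931.

Step 4 — take square root: d = √(0.931) ≈ 0.9649.

d(x, mu) = √(0.931) ≈ 0.9649


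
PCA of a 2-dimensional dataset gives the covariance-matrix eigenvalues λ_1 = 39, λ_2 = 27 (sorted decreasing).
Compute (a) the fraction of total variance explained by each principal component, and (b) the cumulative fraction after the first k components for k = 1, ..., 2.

Step 1 — total variance = trace(Sigma) = Σ λ_i = 39 + 27 = 66.

Step 2 — fraction explained by component i = λ_i / Σ λ:
  PC1: 39/66 = 0.5909
  PC2: 27/66 = 0.4091

Step 3 — cumulative fraction after k components = (λ_1 + ... + λ_k) / Σ λ:
  k = 1: 39/66 = 0.5909
  k = 2: (39 + 27)/66 = 66/66 = 1

Summary (fraction, with percent):

explained: PC1 0.5909 (59.09%), PC2 0.4091 (40.91%);  cumulative: 0.5909, 1


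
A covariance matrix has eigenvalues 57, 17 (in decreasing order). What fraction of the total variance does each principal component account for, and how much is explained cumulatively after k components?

Step 1 — total variance = trace(Sigma) = Σ λ_i = 57 + 17 = 74.

Step 2 — fraction explained by component i = λ_i / Σ λ:
  PC1: 57/74 = 0.7703
  PC2: 17/74 = 0.2297

Step 3 — cumulative fraction after k components = (λ_1 + ... + λ_k) / Σ λ:
  k = 1: 57/74 = 0.7703
  k = 2: (57 + 17)/74 = 74/74 = 1

Summary (fraction, with percent):

explained: PC1 0.7703 (77.03%), PC2 0.2297 (22.97%);  cumulative: 0.7703, 1


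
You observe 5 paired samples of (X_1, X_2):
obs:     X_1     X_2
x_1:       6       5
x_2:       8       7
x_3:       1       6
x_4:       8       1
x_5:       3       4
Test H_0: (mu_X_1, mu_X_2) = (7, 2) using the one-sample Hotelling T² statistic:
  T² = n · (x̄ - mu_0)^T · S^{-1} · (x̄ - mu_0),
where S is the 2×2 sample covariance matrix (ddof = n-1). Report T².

Step 1 — sample mean vector:
  mean(X_1) = (6 + 8 + 1 + 8 + 3) / 5 = 26/5 = 5.2
  mean(X_2) = (5 + 7 + 6 + 1 + 4) / 5 = 23/5 = 4.6
  x̄ = (5.2, 4.6),  deviation x̄ - mu_0 = (5.2, 4.6) - (7, 2) = (-1.8, 2.6).

Step 2 — sample covariance matrix, S[i,j] = (1/(n-1)) · Σ_k (x_{k,i} - mean_i) · (x_{k,j} - mean_j), divisor n-1 = 4:
  S[X_1,X_1] = ((0.8)·(0.8) + (2.8)·(2.8) + (-4.2)·(-4.2) + (2.8)·(2.8) + (-2.2)·(-2.2)) / 4 = 38.8/4 = 9.7
  S[X_1,X_2] = ((0.8)·(0.4) + (2.8)·(2.4) + (-4.2)·(1.4) + (2.8)·(-3.6) + (-2.2)·(-0.6)) / 4 = -7.6/4 = -1.9
  S[X_2,X_2] = ((0.4)·(0.4) + (2.4)·(2.4) + (1.4)·(1.4) + (-3.6)·(-3.6) + (-0.6)·(-0.6)) / 4 = 21.2/4 = 5.3
  S = [[9.7, -1.9],
 [-1.9, 5.3]].

Step 3 — invert S. det(S) = 9.7·5.3 - (-1.9)² = 47.8.
  S^{-1} = (1/det) · [[d, -b], [-b, a]] = [[0.1109, 0.0397],
 [0.0397, 0.2029]].

Step 4 — quadratic form (x̄ - mu_0)^T · S^{-1} · (x̄ - mu_0):
  S^{-1} · (x̄ - mu_0) = (-0.0962, 0.4561),
  (x̄ - mu_0)^T · [...] = (-1.8)·(-0.0962) + (2.6)·(0.4561) = 1.359.

Step 5 — scale by n: T² = 5 · 1.359 = 6.795.

T² ≈ 6.795


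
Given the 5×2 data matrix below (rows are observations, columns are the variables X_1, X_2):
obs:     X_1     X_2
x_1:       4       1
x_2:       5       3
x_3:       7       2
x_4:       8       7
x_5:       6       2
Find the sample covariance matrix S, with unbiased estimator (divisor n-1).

Step 1 — column means:
  mean(X_1) = (4 + 5 + 7 + 8 + 6) / 5 = 30/5 = 6
  mean(X_2) = (1 + 3 + 2 + 7 + 2) / 5 = 15/5 = 3

Step 2 — sample covariance S[i,j] = (1/(n-1)) · Σ_k (x_{k,i} - mean_i) · (x_{k,j} - mean_j), with n-1 = 4.
  S[X_1,X_1] = ((-2)·(-2) + (-1)·(-1) + (1)·(1) + (2)·(2) + (0)·(0)) / 4 = 10/4 = 2.5
  S[X_1,X_2] = ((-2)·(-2) + (-1)·(0) + (1)·(-1) + (2)·(4) + (0)·(-1)) / 4 = 11/4 = 2.75
  S[X_2,X_2] = ((-2)·(-2) + (0)·(0) + (-1)·(-1) + (4)·(4) + (-1)·(-1)) / 4 = 22/4 = 5.5

S is symmetric (S[j,i] = S[i,j]). Assembling:

S = [[2.5, 2.75],
 [2.75, 5.5]]


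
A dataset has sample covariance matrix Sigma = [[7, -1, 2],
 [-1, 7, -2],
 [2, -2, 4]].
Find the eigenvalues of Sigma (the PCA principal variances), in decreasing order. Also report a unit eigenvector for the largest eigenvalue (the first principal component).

Step 1 — characteristic polynomial p(λ) = det(λI - Sigma) = λ³ - tr·λ² + c_1·λ - det, where tr = trace, c_1 = sum of the principal 2×2 minors, det = det(Sigma):
  tr = 7 + 7 + 4 = 18,
  c_1 = (7·7 - (-1)²) + (7·4 - (2)²) + (7·4 - (-2)²) = 48 + 24 + 24 = 96,
  det = 7·(7·4 - (-2)²) - (-1)·((-1)·4 - (-2)·(2)) + (2)·((-1)·(-2) - 7·(2)) = 7·(24) - (-1)·(0) + (2)·(-12) = 144.
  So p(λ) = λ³ - 18λ² + 96λ - 144.
Step 2 — look for an integer root (rational root theorem: any rational root is an integer divisor of 144). Testing λ = 6:
  p(6) = 216 - 648 + 576 - 144 = 0  ✓
  Dividing out (λ - 6): p(λ) = (λ - 6)(λ² - 12λ + 24).
Step 3 — remaining eigenvalues from the quadratic λ² - 12λ + 24 = 0:
  Δ = 12² - 4·24 = 144 - 96 = 48,  λ = (12 ± √48)/2 = (12 ± 6.9282)/2 ≈ 9.4641 or 2.5359.
  Sorted: λ_1 = 9.4641,  λ_2 = 6,  λ_3 = 2.5359  (check: sum = 18 = tr ✓).

Step 4 — unit eigenvector for λ_1 ≈ 9.4641: v spans the null space of (Sigma - λ_1 I), whose rows are
  r_1 = (-2.4641, -1, 2),  r_2 = (-1, -2.4641, -2),  r_3 = (2, -2, -5.4641).
  v is orthogonal to every row, so take v ∝ r_1 × r_2 = ((-1)·(-2) - (2)·(-2.4641), (2)·(-1) - (-2.4641)·(-2), (-2.4641)·(-2.4641) - (-1)·(-1)) ≈ (6.9282, -6.9282, 5.0718).
  Let u = (6.9282, -6.9282, 5.0718).
  ||u|| = √((6.9282)² + (-6.9282)² + (5.0718)²) = √(121.7231) ≈ 11.0328,  v_1 = u/||u|| ≈ (0.628, -0.628, 0.4597) (||v_1|| = 1).

λ_1 = 9.4641,  λ_2 = 6,  λ_3 = 2.5359;  v_1 ≈ (0.628, -0.628, 0.4597)


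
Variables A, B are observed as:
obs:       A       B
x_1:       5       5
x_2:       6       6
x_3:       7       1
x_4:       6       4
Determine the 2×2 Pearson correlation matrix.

Step 1 — column means:
  mean(A) = (5 + 6 + 7 + 6) / 4 = 24/4 = 6
  mean(B) = (5 + 6 + 1 + 4) / 4 = 16/4 = 4

Step 2 — sample variances and covariances s[i,j] = (1/(n-1)) · Σ_k (x_{k,i} - mean_i) · (x_{k,j} - mean_j), with n-1 = 3:
  s[A,A] = ((-1)·(-1) + (0)·(0) + (1)·(1) + (0)·(0)) / 3 = 2/3 = 0.6667
  s[A,B] = ((-1)·(1) + (0)·(2) + (1)·(-3) + (0)·(0)) / 3 = -4/3 = -1.3333
  s[B,B] = ((1)·(1) + (2)·(2) + (-3)·(-3) + (0)·(0)) / 3 = 14/3 = 4.6667
  Sample standard deviations s_i = √(s[i,i]):
  s(A) = √(0.6667) = 0.8165
  s(B) = √(4.6667) = 2.1602

Step 3 — r_{ij} = s_{ij} / (s_i · s_j):
  r[A,A] = 1 (diagonal).
  r[A,B] = -1.3333 / (0.8165 · 2.1602) = -1.3333 / 1.7638 = -0.7559
  r[B,B] = 1 (diagonal).

R is symmetric with unit diagonal. Assembling:

R = [[1, -0.7559],
 [-0.7559, 1]]
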